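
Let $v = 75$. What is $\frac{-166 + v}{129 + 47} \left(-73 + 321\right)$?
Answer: $- \frac{2821}{22} \approx -128.23$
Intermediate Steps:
$\frac{-166 + v}{129 + 47} \left(-73 + 321\right) = \frac{-166 + 75}{129 + 47} \left(-73 + 321\right) = - \frac{91}{176} \cdot 248 = \left(-91\right) \frac{1}{176} \cdot 248 = \left(- \frac{91}{176}\right) 248 = - \frac{2821}{22}$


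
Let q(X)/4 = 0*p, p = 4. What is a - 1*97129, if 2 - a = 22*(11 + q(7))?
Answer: -97369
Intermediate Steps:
q(X) = 0 (q(X) = 4*(0*4) = 4*0 = 0)
a = -240 (a = 2 - 22*(11 + 0) = 2 - 22*11 = 2 - 1*242 = 2 - 242 = -240)
a - 1*97129 = -240 - 1*97129 = -240 - 97129 = -97369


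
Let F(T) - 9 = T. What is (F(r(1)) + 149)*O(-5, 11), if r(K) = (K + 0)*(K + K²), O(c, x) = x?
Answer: 1760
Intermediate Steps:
r(K) = K*(K + K²)
F(T) = 9 + T
(F(r(1)) + 149)*O(-5, 11) = ((9 + 1²*(1 + 1)) + 149)*11 = ((9 + 1*2) + 149)*11 = ((9 + 2) + 149)*11 = (11 + 149)*11 = 160*11 = 1760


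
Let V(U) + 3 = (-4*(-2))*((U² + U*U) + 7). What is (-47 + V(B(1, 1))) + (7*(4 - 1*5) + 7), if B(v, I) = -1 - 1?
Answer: 70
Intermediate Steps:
B(v, I) = -2
V(U) = 53 + 16*U² (V(U) = -3 + (-4*(-2))*((U² + U*U) + 7) = -3 + 8*((U² + U²) + 7) = -3 + 8*(2*U² + 7) = -3 + 8*(7 + 2*U²) = -3 + (56 + 16*U²) = 53 + 16*U²)
(-47 + V(B(1, 1))) + (7*(4 - 1*5) + 7) = (-47 + (53 + 16*(-2)²)) + (7*(4 - 1*5) + 7) = (-47 + (53 + 16*4)) + (7*(4 - 5) + 7) = (-47 + (53 + 64)) + (7*(-1) + 7) = (-47 + 117) + (-7 + 7) = 70 + 0 = 70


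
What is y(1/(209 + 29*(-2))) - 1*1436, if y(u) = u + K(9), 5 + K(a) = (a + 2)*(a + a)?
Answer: -187692/151 ≈ -1243.0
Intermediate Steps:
K(a) = -5 + 2*a*(2 + a) (K(a) = -5 + (a + 2)*(a + a) = -5 + (2 + a)*(2*a) = -5 + 2*a*(2 + a))
y(u) = 193 + u (y(u) = u + (-5 + 2*9**2 + 4*9) = u + (-5 + 2*81 + 36) = u + (-5 + 162 + 36) = u + 193 = 193 + u)
y(1/(209 + 29*(-2))) - 1*1436 = (193 + 1/(209 + 29*(-2))) - 1*1436 = (193 + 1/(209 - 58)) - 1436 = (193 + 1/151) - 1436 = 29144/151 - 1436 = -187692/151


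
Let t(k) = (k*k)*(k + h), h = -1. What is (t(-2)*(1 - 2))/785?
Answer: 12/785 ≈ 0.015287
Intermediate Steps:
t(k) = k**2*(-1 + k) (t(k) = (k*k)*(k - 1) = k**2*(-1 + k))
(t(-2)*(1 - 2))/785 = (((-2)**2*(-1 - 2))*(1 - 2))/785 = ((4*(-3))*(-1))*(1/785) = -12*(-1)*(1/785) = 12*(1/785) = 12/785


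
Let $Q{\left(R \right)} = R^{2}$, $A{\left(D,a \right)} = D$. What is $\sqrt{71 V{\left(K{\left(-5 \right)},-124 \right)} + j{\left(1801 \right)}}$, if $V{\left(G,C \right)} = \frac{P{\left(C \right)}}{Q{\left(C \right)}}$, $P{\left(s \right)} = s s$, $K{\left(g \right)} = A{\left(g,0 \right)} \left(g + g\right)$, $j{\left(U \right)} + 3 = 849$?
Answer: $\sqrt{917} \approx 30.282$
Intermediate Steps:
$j{\left(U \right)} = 846$ ($j{\left(U \right)} = -3 + 849 = 846$)
$K{\left(g \right)} = 2 g^{2}$ ($K{\left(g \right)} = g \left(g + g\right) = g 2 g = 2 g^{2}$)
$P{\left(s \right)} = s^{2}$
$V{\left(G,C \right)} = 1$ ($V{\left(G,C \right)} = \frac{C^{2}}{C^{2}} = 1$)
$\sqrt{71 V{\left(K{\left(-5 \right)},-124 \right)} + j{\left(1801 \right)}} = \sqrt{71 \cdot 1 + 846} = \sqrt{71 + 846} = \sqrt{917}$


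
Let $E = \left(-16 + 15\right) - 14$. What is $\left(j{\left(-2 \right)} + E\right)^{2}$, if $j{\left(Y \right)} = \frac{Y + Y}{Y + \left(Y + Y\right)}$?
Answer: $\frac{1849}{9} \approx 205.44$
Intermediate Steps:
$E = -15$ ($E = -1 - 14 = -15$)
$j{\left(Y \right)} = \frac{2}{3}$ ($j{\left(Y \right)} = \frac{2 Y}{Y + 2 Y} = \frac{2 Y}{3 Y} = 2 Y \frac{1}{3 Y} = \frac{2}{3}$)
$\left(j{\left(-2 \right)} + E\right)^{2} = \left(\frac{2}{3} - 15\right)^{2} = \left(- \frac{43}{3}\right)^{2} = \frac{1849}{9}$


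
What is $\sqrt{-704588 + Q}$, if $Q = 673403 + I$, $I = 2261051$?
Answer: $\sqrt{2229866} \approx 1493.3$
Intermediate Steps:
$Q = 2934454$ ($Q = 673403 + 2261051 = 2934454$)
$\sqrt{-704588 + Q} = \sqrt{-704588 + 2934454} = \sqrt{2229866}$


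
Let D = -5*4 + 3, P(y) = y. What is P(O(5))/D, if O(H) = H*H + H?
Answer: -30/17 ≈ -1.7647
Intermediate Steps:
O(H) = H + H² (O(H) = H² + H = H + H²)
D = -17 (D = -20 + 3 = -17)
P(O(5))/D = (5*(1 + 5))/(-17) = -5*6/17 = -1/17*30 = -30/17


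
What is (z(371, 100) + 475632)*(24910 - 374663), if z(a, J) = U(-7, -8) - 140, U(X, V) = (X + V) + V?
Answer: -166296709157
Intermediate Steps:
U(X, V) = X + 2*V (U(X, V) = (V + X) + V = X + 2*V)
z(a, J) = -163 (z(a, J) = (-7 + 2*(-8)) - 140 = (-7 - 16) - 140 = -23 - 140 = -163)
(z(371, 100) + 475632)*(24910 - 374663) = (-163 + 475632)*(24910 - 374663) = 475469*(-349753) = -166296709157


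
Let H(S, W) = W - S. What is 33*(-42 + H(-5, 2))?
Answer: -1155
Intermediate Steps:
33*(-42 + H(-5, 2)) = 33*(-42 + (2 - 1*(-5))) = 33*(-42 + (2 + 5)) = 33*(-42 + 7) = 33*(-35) = -1155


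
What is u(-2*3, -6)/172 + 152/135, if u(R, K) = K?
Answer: 12667/11610 ≈ 1.0910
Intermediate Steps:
u(-2*3, -6)/172 + 152/135 = -6/172 + 152/135 = -6*1/172 + 152*(1/135) = -3/86 + 152/135 = 12667/11610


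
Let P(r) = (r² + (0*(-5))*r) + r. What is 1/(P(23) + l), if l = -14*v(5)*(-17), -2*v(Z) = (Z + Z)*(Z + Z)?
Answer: -1/11348 ≈ -8.8121e-5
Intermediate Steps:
v(Z) = -2*Z² (v(Z) = -(Z + Z)*(Z + Z)/2 = -2*Z*2*Z/2 = -2*Z²)
P(r) = r + r² (P(r) = (r² + 0*r) + r = (r² + 0) + r = r² + r = r + r²)
l = -11900 (l = -(-28)*5²*(-17) = -(-28)*25*(-17) = -14*(-50)*(-17) = 700*(-17) = -11900)
1/(P(23) + l) = 1/(23*(1 + 23) - 11900) = 1/(23*24 - 11900) = 1/(552 - 11900) = 1/(-11348) = -1/11348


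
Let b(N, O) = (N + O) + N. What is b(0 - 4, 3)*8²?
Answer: -320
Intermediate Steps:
b(N, O) = O + 2*N
b(0 - 4, 3)*8² = (3 + 2*(0 - 4))*8² = (3 + 2*(-4))*64 = (3 - 8)*64 = -5*64 = -320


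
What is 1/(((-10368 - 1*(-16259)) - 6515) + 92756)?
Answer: 1/92132 ≈ 1.0854e-5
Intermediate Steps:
1/(((-10368 - 1*(-16259)) - 6515) + 92756) = 1/(((-10368 + 16259) - 6515) + 92756) = 1/((5891 - 6515) + 92756) = 1/(-624 + 92756) = 1/92132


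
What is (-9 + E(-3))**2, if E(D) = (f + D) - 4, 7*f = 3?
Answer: 11881/49 ≈ 242.47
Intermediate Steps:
f = 3/7 (f = (1/7)*3 = 3/7 ≈ 0.42857)
E(D) = -25/7 + D (E(D) = (3/7 + D) - 4 = -25/7 + D)
(-9 + E(-3))**2 = (-9 + (-25/7 - 3))**2 = (-9 - 46/7)**2 = (-109/7)**2 = 11881/49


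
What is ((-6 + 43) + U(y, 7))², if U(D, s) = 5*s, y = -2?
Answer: 5184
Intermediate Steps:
((-6 + 43) + U(y, 7))² = ((-6 + 43) + 5*7)² = (37 + 35)² = 72² = 5184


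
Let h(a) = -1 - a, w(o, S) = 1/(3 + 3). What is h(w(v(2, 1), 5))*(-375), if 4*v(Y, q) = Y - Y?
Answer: 875/2 ≈ 437.50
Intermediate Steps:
v(Y, q) = 0 (v(Y, q) = (Y - Y)/4 = (¼)*0 = 0)
w(o, S) = ⅙ (w(o, S) = 1/6 = ⅙)
h(w(v(2, 1), 5))*(-375) = (-1 - 1*⅙)*(-375) = (-1 - ⅙)*(-375) = -7/6*(-375) = 875/2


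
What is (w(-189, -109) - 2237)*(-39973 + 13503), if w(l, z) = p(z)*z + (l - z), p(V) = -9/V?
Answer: 61569220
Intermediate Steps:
w(l, z) = -9 + l - z (w(l, z) = (-9/z)*z + (l - z) = -9 + (l - z) = -9 + l - z)
(w(-189, -109) - 2237)*(-39973 + 13503) = ((-9 - 189 - 1*(-109)) - 2237)*(-39973 + 13503) = ((-9 - 189 + 109) - 2237)*(-26470) = (-89 - 2237)*(-26470) = -2326*(-26470) = 61569220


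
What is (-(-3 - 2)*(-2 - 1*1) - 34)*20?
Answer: -980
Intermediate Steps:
(-(-3 - 2)*(-2 - 1*1) - 34)*20 = (-(-5)*(-2 - 1) - 34)*20 = (-(-5)*(-3) - 34)*20 = (-1*15 - 34)*20 = (-15 - 34)*20 = -49*20 = -980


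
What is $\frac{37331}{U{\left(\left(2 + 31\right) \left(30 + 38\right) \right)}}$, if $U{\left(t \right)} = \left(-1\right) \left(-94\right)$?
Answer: $\frac{37331}{94} \approx 397.14$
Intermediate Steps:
$U{\left(t \right)} = 94$
$\frac{37331}{U{\left(\left(2 + 31\right) \left(30 + 38\right) \right)}} = \frac{37331}{94}$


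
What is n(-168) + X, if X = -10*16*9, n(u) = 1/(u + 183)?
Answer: -21599/15 ≈ -1439.9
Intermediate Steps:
n(u) = 1/(183 + u)
X = -1440 (X = -160*9 = -1440)
n(-168) + X = 1/(183 - 168) - 1440 = 1/15 - 1440 = -21599/15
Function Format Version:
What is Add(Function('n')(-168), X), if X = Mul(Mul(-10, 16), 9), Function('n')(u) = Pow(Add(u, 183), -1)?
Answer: Rational(-21599, 15) ≈ -1439.9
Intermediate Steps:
Function('n')(u) = Pow(Add(183, u), -1)
X = -1440 (X = Mul(-160, 9) = -1440)
Add(Function('n')(-168), X) = Add(Pow(Add(183, -168), -1), -1440) = Add(Pow(15, -1), -1440) = Add(Rational(1, 15), -1440) = Rational(-21599, 15)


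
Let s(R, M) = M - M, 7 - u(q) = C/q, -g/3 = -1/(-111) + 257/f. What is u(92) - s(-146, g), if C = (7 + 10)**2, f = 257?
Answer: 355/92 ≈ 3.8587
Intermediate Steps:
C = 289 (C = 17**2 = 289)
g = -112/37 (g = -3*(-1/(-111) + 257/257) = -3*(-1*(-1/111) + 257*(1/257)) = -3*(1/111 + 1) = -3*112/111 = -112/37 ≈ -3.0270)
u(q) = 7 - 289/q
s(R, M) = 0
u(92) - s(-146, g) = (7 - 289/92) - 1*0 = (7 - 289*1/92) + 0 = (7 - 289/92) + 0 = 355/92 + 0 = 355/92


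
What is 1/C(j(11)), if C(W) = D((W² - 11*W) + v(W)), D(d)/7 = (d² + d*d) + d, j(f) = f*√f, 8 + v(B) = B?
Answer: 3768181/73291949828027 + 582230*√11/73291949828027 ≈ 7.7761e-8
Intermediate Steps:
v(B) = -8 + B
j(f) = f^(3/2)
D(d) = 7*d + 14*d² (D(d) = 7*((d² + d*d) + d) = 7*((d² + d²) + d) = 7*(2*d² + d) = 7*(d + 2*d²) = 7*d + 14*d²)
C(W) = 7*(-15 - 20*W + 2*W²)*(-8 + W² - 10*W) (C(W) = 7*((W² - 11*W) + (-8 + W))*(1 + 2*((W² - 11*W) + (-8 + W))) = 7*(-8 + W² - 10*W)*(1 + 2*(-8 + W² - 10*W)) = 7*(-8 + W² - 10*W)*(1 + (-16 - 20*W + 2*W²)) = 7*(-8 + W² - 10*W)*(-15 - 20*W + 2*W²) = 7*(-15 - 20*W + 2*W²)*(-8 + W² - 10*W))
1/C(j(11)) = 1/(7*(-15 - 220*√11 + 2*(11^(3/2))²)*(-8 + (11^(3/2))² - 110*√11)) = 1/(7*(-15 - 220*√11 + 2*(11*√11)²)*(-8 + (11*√11)² - 110*√11)) = 1/(7*(-15 - 220*√11 + 2*1331)*(-8 + 1331 - 110*√11)) = 1/(7*(-15 - 220*√11 + 2662)*(1323 - 110*√11)) = 1/(7*(2647 - 220*√11)*(1323 - 110*√11)) = 1/(7*(1323 - 110*√11)*(2647 - 220*√11))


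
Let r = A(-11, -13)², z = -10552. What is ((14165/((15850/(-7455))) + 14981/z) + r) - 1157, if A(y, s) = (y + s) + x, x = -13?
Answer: -21581452197/3344984 ≈ -6451.9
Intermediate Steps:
A(y, s) = -13 + s + y (A(y, s) = (y + s) - 13 = (s + y) - 13 = -13 + s + y)
r = 1369 (r = (-13 - 13 - 11)² = (-37)² = 1369)
((14165/((15850/(-7455))) + 14981/z) + r) - 1157 = ((14165/((15850/(-7455))) + 14981/(-10552)) + 1369) - 1157 = ((14165/((15850*(-1/7455))) + 14981*(-1/10552)) + 1369) - 1157 = ((14165/(-3170/1491) - 14981/10552) + 1369) - 1157 = ((14165*(-1491/3170) - 14981/10552) + 1369) - 1157 = ((-4224003/634 - 14981/10552) + 1369) - 1157 = (-22290588805/3344984 + 1369) - 1157 = -17711305709/3344984 - 1157 = -21581452197/3344984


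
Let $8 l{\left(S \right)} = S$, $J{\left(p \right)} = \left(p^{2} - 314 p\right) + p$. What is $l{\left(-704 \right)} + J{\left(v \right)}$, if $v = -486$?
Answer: $388226$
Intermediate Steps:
$J{\left(p \right)} = p^{2} - 313 p$
$l{\left(S \right)} = \frac{S}{8}$
$l{\left(-704 \right)} + J{\left(v \right)} = \frac{1}{8} \left(-704\right) - 486 \left(-313 - 486\right) = -88 - -388314 = -88 + 388314 = 388226$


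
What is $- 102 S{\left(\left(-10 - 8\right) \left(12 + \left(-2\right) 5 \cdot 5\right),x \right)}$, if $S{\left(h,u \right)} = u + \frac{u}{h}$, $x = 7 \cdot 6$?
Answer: $- \frac{81515}{19} \approx -4290.3$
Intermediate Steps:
$x = 42$
$- 102 S{\left(\left(-10 - 8\right) \left(12 + \left(-2\right) 5 \cdot 5\right),x \right)} = - 102 \left(42 + \frac{42}{\left(-10 - 8\right) \left(12 + \left(-2\right) 5 \cdot 5\right)}\right) = - 102 \left(42 + \frac{42}{\left(-18\right) \left(12 - 50\right)}\right) = - 102 \left(42 + \frac{42}{\left(-18\right) \left(-38\right)}\right) = - 102 \left(42 + \frac{42}{684}\right) = - 102 \left(42 + 42 \cdot \frac{1}{684}\right) = - 102 \left(42 + \frac{7}{114}\right) = \left(-102\right) \frac{4795}{114} = - \frac{81515}{19}$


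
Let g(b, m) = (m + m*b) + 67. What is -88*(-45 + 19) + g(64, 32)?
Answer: 4435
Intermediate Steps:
g(b, m) = 67 + m + b*m (g(b, m) = (m + b*m) + 67 = 67 + m + b*m)
-88*(-45 + 19) + g(64, 32) = -88*(-45 + 19) + (67 + 32 + 64*32) = -88*(-26) + (67 + 32 + 2048) = 2288 + 2147 = 4435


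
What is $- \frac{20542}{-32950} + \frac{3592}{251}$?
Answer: $\frac{61756221}{4135225} \approx 14.934$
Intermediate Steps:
$- \frac{20542}{-32950} + \frac{3592}{251} = \left(-20542\right) \left(- \frac{1}{32950}\right) + 3592 \cdot \frac{1}{251} = \frac{10271}{16475} + \frac{3592}{251} = \frac{61756221}{4135225}$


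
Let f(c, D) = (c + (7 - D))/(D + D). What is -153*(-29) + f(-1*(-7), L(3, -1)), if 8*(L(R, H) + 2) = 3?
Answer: 115237/26 ≈ 4432.2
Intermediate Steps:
L(R, H) = -13/8 (L(R, H) = -2 + (⅛)*3 = -2 + 3/8 = -13/8)
f(c, D) = (7 + c - D)/(2*D) (f(c, D) = (7 + c - D)/((2*D)) = (7 + c - D)*(1/(2*D)) = (7 + c - D)/(2*D))
-153*(-29) + f(-1*(-7), L(3, -1)) = -153*(-29) + (7 - 1*(-7) - 1*(-13/8))/(2*(-13/8)) = 4437 + (½)*(-8/13)*(7 + 7 + 13/8) = 4437 + (½)*(-8/13)*(125/8) = 4437 - 125/26 = 115237/26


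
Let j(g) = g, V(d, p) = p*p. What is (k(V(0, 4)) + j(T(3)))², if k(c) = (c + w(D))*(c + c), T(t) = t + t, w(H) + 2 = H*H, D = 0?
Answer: 206116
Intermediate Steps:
w(H) = -2 + H² (w(H) = -2 + H*H = -2 + H²)
T(t) = 2*t
V(d, p) = p²
k(c) = 2*c*(-2 + c) (k(c) = (c + (-2 + 0²))*(c + c) = (c + (-2 + 0))*(2*c) = (c - 2)*(2*c) = (-2 + c)*(2*c) = 2*c*(-2 + c))
(k(V(0, 4)) + j(T(3)))² = (2*4²*(-2 + 4²) + 2*3)² = (2*16*(-2 + 16) + 6)² = (2*16*14 + 6)² = (448 + 6)² = 454² = 206116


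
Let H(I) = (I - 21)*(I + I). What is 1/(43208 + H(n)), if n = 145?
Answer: 1/79168 ≈ 1.2631e-5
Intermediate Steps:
H(I) = 2*I*(-21 + I) (H(I) = (-21 + I)*(2*I) = 2*I*(-21 + I))
1/(43208 + H(n)) = 1/(43208 + 2*145*(-21 + 145)) = 1/(43208 + 2*145*124) = 1/(43208 + 35960) = 1/79168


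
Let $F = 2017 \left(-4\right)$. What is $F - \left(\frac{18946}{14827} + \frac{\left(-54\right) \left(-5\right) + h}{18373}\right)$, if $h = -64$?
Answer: $- \frac{2198207237248}{272416471} \approx -8069.3$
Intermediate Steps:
$F = -8068$
$F - \left(\frac{18946}{14827} + \frac{\left(-54\right) \left(-5\right) + h}{18373}\right) = -8068 - \left(\frac{18946}{14827} + \frac{\left(-54\right) \left(-5\right) - 64}{18373}\right) = -8068 - \left(18946 \cdot \frac{1}{14827} + \left(270 - 64\right) \frac{1}{18373}\right) = -8068 - \left(\frac{18946}{14827} + 206 \cdot \frac{1}{18373}\right) = -8068 - \left(\frac{18946}{14827} + \frac{206}{18373}\right) = -8068 - \frac{351149220}{272416471} = - \frac{2198207237248}{272416471}$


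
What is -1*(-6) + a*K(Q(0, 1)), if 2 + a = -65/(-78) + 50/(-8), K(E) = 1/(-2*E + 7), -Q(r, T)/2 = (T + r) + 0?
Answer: 703/132 ≈ 5.3258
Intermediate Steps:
Q(r, T) = -2*T - 2*r (Q(r, T) = -2*((T + r) + 0) = -2*(T + r) = -2*T - 2*r)
K(E) = 1/(7 - 2*E)
a = -89/12 (a = -2 + (-65/(-78) + 50/(-8)) = -2 + (-65*(-1/78) + 50*(-⅛)) = -2 + (⅚ - 25/4) = -2 - 65/12 = -89/12 ≈ -7.4167)
-1*(-6) + a*K(Q(0, 1)) = -1*(-6) - (-89)/(12*(-7 + 2*(-2*1 - 2*0))) = 6 - (-89)/(12*(-7 + 2*(-2 + 0))) = 6 - (-89)/(12*(-7 + 2*(-2))) = 6 - (-89)/(12*(-7 - 4)) = 6 - (-89)/(12*(-11)) = 6 - (-89)*(-1)/(12*11) = 6 - 89/12*1/11 = 6 - 89/132 = 703/132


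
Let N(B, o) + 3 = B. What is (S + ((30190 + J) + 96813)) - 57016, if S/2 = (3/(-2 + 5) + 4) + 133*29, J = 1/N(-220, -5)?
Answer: 17329552/223 ≈ 77711.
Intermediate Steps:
N(B, o) = -3 + B
J = -1/223 (J = 1/(-3 - 220) = 1/(-223) = -1/223 ≈ -0.0044843)
S = 7724 (S = 2*((3/(-2 + 5) + 4) + 133*29) = 2*((3/3 + 4) + 3857) = 2*((3*(⅓) + 4) + 3857) = 2*((1 + 4) + 3857) = 2*(5 + 3857) = 2*3862 = 7724)
(S + ((30190 + J) + 96813)) - 57016 = (7724 + ((30190 - 1/223) + 96813)) - 57016 = (7724 + (6732369/223 + 96813)) - 57016 = (7724 + 28321668/223) - 57016 = 30044120/223 - 57016 = 17329552/223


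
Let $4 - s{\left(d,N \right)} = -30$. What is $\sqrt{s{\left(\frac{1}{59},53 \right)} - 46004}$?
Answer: $i \sqrt{45970} \approx 214.41 i$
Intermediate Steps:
$s{\left(d,N \right)} = 34$ ($s{\left(d,N \right)} = 4 - -30 = 4 + 30 = 34$)
$\sqrt{s{\left(\frac{1}{59},53 \right)} - 46004} = \sqrt{34 - 46004} = \sqrt{-45970} = i \sqrt{45970}$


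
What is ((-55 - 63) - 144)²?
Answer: 68644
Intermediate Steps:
((-55 - 63) - 144)² = (-118 - 144)² = (-262)² = 68644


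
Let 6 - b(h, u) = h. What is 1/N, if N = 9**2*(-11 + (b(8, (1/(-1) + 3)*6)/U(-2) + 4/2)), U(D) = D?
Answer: -1/648 ≈ -0.0015432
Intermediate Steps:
b(h, u) = 6 - h
N = -648 (N = 9**2*(-11 + ((6 - 1*8)/(-2) + 4/2)) = 81*(-11 + ((6 - 8)*(-1/2) + 4*(1/2))) = 81*(-11 + (-2*(-1/2) + 2)) = 81*(-11 + (1 + 2)) = 81*(-11 + 3) = 81*(-8) = -648)
1/N = 1/(-648) = -1/648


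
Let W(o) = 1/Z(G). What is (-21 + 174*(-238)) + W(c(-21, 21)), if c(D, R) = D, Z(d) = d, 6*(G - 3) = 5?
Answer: -952953/23 ≈ -41433.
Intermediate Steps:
G = 23/6 (G = 3 + (1/6)*5 = 3 + 5/6 = 23/6 ≈ 3.8333)
W(o) = 6/23 (W(o) = 1/(23/6) = 6/23)
(-21 + 174*(-238)) + W(c(-21, 21)) = (-21 + 174*(-238)) + 6/23 = (-21 - 41412) + 6/23 = -41433 + 6/23 = -952953/23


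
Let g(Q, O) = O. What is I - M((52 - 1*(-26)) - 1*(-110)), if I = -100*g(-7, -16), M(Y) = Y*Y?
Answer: -33744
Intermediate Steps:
M(Y) = Y²
I = 1600 (I = -100*(-16) = 1600)
I - M((52 - 1*(-26)) - 1*(-110)) = 1600 - ((52 - 1*(-26)) - 1*(-110))² = 1600 - ((52 + 26) + 110)² = 1600 - (78 + 110)² = 1600 - 1*188² = 1600 - 1*35344 = 1600 - 35344 = -33744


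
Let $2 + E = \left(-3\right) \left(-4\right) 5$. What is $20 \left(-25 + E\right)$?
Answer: $660$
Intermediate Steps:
$E = 58$ ($E = -2 + \left(-3\right) \left(-4\right) 5 = -2 + 12 \cdot 5 = -2 + 60 = 58$)
$20 \left(-25 + E\right) = 20 \left(-25 + 58\right) = 20 \cdot 33 = 660$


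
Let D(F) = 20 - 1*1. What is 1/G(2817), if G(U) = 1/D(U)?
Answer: 19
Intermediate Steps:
D(F) = 19 (D(F) = 20 - 1 = 19)
G(U) = 1/19
1/G(2817) = 1/(1/19) = 19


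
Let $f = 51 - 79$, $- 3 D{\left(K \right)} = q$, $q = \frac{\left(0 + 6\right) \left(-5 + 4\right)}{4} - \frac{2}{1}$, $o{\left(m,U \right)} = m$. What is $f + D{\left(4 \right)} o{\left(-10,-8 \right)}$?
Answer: $- \frac{119}{3} \approx -39.667$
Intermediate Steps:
$q = - \frac{7}{2}$ ($q = 6 \left(-1\right) \frac{1}{4} - 2 = \left(-6\right) \frac{1}{4} - 2 = - \frac{3}{2} - 2 = - \frac{7}{2} \approx -3.5$)
$D{\left(K \right)} = \frac{7}{6}$ ($D{\left(K \right)} = \left(- \frac{1}{3}\right) \left(- \frac{7}{2}\right) = \frac{7}{6}$)
$f = -28$
$f + D{\left(4 \right)} o{\left(-10,-8 \right)} = -28 + \frac{7}{6} \left(-10\right) = -28 - \frac{35}{3} = - \frac{119}{3}$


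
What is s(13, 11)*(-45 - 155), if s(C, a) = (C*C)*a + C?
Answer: -374400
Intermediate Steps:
s(C, a) = C + a*C² (s(C, a) = C²*a + C = a*C² + C = C + a*C²)
s(13, 11)*(-45 - 155) = (13*(1 + 13*11))*(-45 - 155) = (13*(1 + 143))*(-200) = (13*144)*(-200) = 1872*(-200) = -374400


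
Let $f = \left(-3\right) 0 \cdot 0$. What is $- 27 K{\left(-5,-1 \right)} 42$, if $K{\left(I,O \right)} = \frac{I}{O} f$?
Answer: $0$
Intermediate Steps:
$f = 0$ ($f = 0 \cdot 0 = 0$)
$K{\left(I,O \right)} = 0$ ($K{\left(I,O \right)} = \frac{I}{O} 0 = 0$)
$- 27 K{\left(-5,-1 \right)} 42 = \left(-27\right) 0 \cdot 42 = 0 \cdot 42 = 0$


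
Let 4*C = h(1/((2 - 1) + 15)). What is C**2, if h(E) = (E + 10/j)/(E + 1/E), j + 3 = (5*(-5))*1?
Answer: 1089/51782416 ≈ 2.1030e-5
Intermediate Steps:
j = -28 (j = -3 + (5*(-5))*1 = -3 - 25*1 = -3 - 25 = -28)
h(E) = (-5/14 + E)/(E + 1/E) (h(E) = (E + 10/(-28))/(E + 1/E) = (E + 10*(-1/28))/(E + 1/E) = (E - 5/14)/(E + 1/E) = (-5/14 + E)/(E + 1/E))
C = -33/7196 (C = ((-5 + 14/((2 - 1) + 15))/(14*((2 - 1) + 15)*(1 + (1/((2 - 1) + 15))**2)))/4 = ((-5 + 14/(1 + 15))/(14*(1 + 15)*(1 + (1/(1 + 15))**2)))/4 = ((1/14)*(-5 + 14/16)/(16*(1 + (1/16)**2)))/4 = ((1/14)*(1/16)*(-5 + 14*(1/16))/(1 + (1/16)**2))/4 = ((1/14)*(1/16)*(-5 + 7/8)/(1 + 1/256))/4 = ((1/14)*(1/16)*(-33/8)/(257/256))/4 = ((1/14)*(1/16)*(256/257)*(-33/8))/4 = (1/4)*(-33/1799) = -33/7196 ≈ -0.0045859)
C**2 = (-33/7196)**2 = 1089/51782416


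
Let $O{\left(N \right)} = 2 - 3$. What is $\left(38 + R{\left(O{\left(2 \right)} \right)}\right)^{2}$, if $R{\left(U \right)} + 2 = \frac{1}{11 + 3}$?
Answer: $\frac{255025}{196} \approx 1301.1$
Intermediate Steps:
$O{\left(N \right)} = -1$ ($O{\left(N \right)} = 2 - 3 = -1$)
$R{\left(U \right)} = - \frac{27}{14}$ ($R{\left(U \right)} = -2 + \frac{1}{11 + 3} = -2 + \frac{1}{14} = - \frac{27}{14}$)
$\left(38 + R{\left(O{\left(2 \right)} \right)}\right)^{2} = \left(38 - \frac{27}{14}\right)^{2} = \left(\frac{505}{14}\right)^{2} = \frac{255025}{196}$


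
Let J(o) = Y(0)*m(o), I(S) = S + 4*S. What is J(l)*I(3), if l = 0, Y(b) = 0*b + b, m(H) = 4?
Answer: 0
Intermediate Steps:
Y(b) = b (Y(b) = 0 + b = b)
I(S) = 5*S
J(o) = 0 (J(o) = 0*4 = 0)
J(l)*I(3) = 0*(5*3) = 0*15 = 0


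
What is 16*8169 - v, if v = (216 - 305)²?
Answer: 122783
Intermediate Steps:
v = 7921 (v = (-89)² = 7921)
16*8169 - v = 16*8169 - 1*7921 = 130704 - 7921 = 122783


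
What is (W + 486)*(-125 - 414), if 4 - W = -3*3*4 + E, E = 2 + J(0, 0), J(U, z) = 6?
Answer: -279202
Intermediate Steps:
E = 8 (E = 2 + 6 = 8)
W = 32 (W = 4 - (-3*3*4 + 8) = 4 - (-9*4 + 8) = 4 - (-36 + 8) = 4 - 1*(-28) = 4 + 28 = 32)
(W + 486)*(-125 - 414) = (32 + 486)*(-125 - 414) = 518*(-539) = -279202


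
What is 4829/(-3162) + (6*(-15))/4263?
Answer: -6956869/4493202 ≈ -1.5483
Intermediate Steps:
4829/(-3162) + (6*(-15))/4263 = 4829*(-1/3162) - 90*1/4263 = -4829/3162 - 30/1421 = -6956869/4493202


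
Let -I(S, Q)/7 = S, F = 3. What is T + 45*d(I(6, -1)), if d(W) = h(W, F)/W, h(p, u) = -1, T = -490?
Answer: -6845/14 ≈ -488.93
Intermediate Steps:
I(S, Q) = -7*S
d(W) = -1/W
T + 45*d(I(6, -1)) = -490 + 45*(-1/((-7*6))) = -490 + 45*(-1/(-42)) = -490 + 45*(-1*(-1/42)) = -490 + 45*(1/42) = -490 + 15/14 = -6845/14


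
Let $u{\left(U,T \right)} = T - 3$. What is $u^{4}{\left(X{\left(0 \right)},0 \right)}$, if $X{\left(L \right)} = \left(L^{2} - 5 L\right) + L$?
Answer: $81$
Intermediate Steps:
$X{\left(L \right)} = L^{2} - 4 L$
$u{\left(U,T \right)} = -3 + T$
$u^{4}{\left(X{\left(0 \right)},0 \right)} = \left(-3 + 0\right)^{4} = \left(-3\right)^{4} = 81$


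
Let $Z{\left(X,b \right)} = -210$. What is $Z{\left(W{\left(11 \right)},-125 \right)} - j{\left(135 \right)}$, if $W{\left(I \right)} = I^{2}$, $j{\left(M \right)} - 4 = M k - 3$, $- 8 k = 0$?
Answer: $-211$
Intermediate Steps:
$k = 0$ ($k = \left(- \frac{1}{8}\right) 0 = 0$)
$j{\left(M \right)} = 1$ ($j{\left(M \right)} = 4 + \left(M 0 - 3\right) = 4 + \left(0 - 3\right) = 4 - 3 = 1$)
$Z{\left(W{\left(11 \right)},-125 \right)} - j{\left(135 \right)} = -210 - 1 = -211$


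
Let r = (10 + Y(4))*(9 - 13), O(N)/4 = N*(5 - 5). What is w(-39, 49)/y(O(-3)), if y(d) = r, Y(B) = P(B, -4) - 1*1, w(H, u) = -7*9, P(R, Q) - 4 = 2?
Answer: 21/20 ≈ 1.0500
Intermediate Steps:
P(R, Q) = 6 (P(R, Q) = 4 + 2 = 6)
w(H, u) = -63
O(N) = 0 (O(N) = 4*(N*(5 - 5)) = 4*(N*0) = 4*0 = 0)
Y(B) = 5 (Y(B) = 6 - 1*1 = 6 - 1 = 5)
r = -60 (r = (10 + 5)*(9 - 13) = 15*(-4) = -60)
y(d) = -60
w(-39, 49)/y(O(-3)) = -63/(-60) = -63*(-1/60) = 21/20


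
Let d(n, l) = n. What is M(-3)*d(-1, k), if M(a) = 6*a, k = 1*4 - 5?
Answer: 18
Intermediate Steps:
k = -1 (k = 4 - 5 = -1)
M(-3)*d(-1, k) = (6*(-3))*(-1) = -18*(-1) = 18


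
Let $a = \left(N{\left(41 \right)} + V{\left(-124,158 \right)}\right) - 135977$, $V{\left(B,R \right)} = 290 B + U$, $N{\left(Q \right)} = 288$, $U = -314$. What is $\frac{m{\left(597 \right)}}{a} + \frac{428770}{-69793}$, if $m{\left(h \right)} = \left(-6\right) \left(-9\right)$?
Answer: $- \frac{2730975716}{444511617} \approx -6.1438$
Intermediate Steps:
$m{\left(h \right)} = 54$
$V{\left(B,R \right)} = -314 + 290 B$ ($V{\left(B,R \right)} = 290 B - 314 = -314 + 290 B$)
$a = -171963$ ($a = \left(288 + \left(-314 + 290 \left(-124\right)\right)\right) - 135977 = \left(288 - 36274\right) - 135977 = -35986 - 135977 = -171963$)
$\frac{m{\left(597 \right)}}{a} + \frac{428770}{-69793} = \frac{54}{-171963} + \frac{428770}{-69793} = 54 \left(- \frac{1}{171963}\right) + 428770 \left(- \frac{1}{69793}\right) = - \frac{2}{6369} - \frac{428770}{69793} = - \frac{2730975716}{444511617}$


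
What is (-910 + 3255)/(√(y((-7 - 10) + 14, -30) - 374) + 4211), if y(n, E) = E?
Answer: 282137/506655 - 134*I*√101/506655 ≈ 0.55686 - 0.002658*I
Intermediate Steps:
(-910 + 3255)/(√(y((-7 - 10) + 14, -30) - 374) + 4211) = (-910 + 3255)/(√(-30 - 374) + 4211) = 2345/(√(-404) + 4211) = 2345/(2*I*√101 + 4211) = 2345/(4211 + 2*I*√101)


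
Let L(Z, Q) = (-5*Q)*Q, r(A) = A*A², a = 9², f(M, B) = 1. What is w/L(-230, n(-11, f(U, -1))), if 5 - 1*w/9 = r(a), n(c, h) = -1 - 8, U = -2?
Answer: 531436/45 ≈ 11810.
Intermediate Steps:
a = 81
r(A) = A³
n(c, h) = -9
w = -4782924 (w = 45 - 9*81³ = 45 - 9*531441 = 45 - 4782969 = -4782924)
L(Z, Q) = -5*Q²
w/L(-230, n(-11, f(U, -1))) = -4782924/((-5*(-9)²)) = -4782924/((-5*81)) = -4782924/(-405) = -4782924*(-1/405) = 531436/45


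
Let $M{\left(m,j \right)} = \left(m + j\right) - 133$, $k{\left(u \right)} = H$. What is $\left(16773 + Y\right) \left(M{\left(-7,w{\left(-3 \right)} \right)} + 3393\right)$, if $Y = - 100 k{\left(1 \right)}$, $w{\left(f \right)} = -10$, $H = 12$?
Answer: $50503239$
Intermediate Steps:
$k{\left(u \right)} = 12$
$M{\left(m,j \right)} = -133 + j + m$ ($M{\left(m,j \right)} = \left(j + m\right) - 133 = -133 + j + m$)
$Y = -1200$ ($Y = \left(-100\right) 12 = -1200$)
$\left(16773 + Y\right) \left(M{\left(-7,w{\left(-3 \right)} \right)} + 3393\right) = \left(16773 - 1200\right) \left(\left(-133 - 10 - 7\right) + 3393\right) = 15573 \left(-150 + 3393\right) = 15573 \cdot 3243 = 50503239$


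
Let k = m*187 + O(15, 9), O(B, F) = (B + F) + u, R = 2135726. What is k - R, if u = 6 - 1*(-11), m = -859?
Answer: -2296318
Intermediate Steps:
u = 17 (u = 6 + 11 = 17)
O(B, F) = 17 + B + F (O(B, F) = (B + F) + 17 = 17 + B + F)
k = -160592 (k = -859*187 + (17 + 15 + 9) = -160633 + 41 = -160592)
k - R = -160592 - 1*2135726 = -160592 - 2135726 = -2296318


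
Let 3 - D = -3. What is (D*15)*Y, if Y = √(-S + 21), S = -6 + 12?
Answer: 90*√15 ≈ 348.57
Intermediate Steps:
S = 6
D = 6 (D = 3 - 1*(-3) = 3 + 3 = 6)
Y = √15 (Y = √(-1*6 + 21) = √(-6 + 21) = √15 ≈ 3.8730)
(D*15)*Y = (6*15)*√15 = 90*√15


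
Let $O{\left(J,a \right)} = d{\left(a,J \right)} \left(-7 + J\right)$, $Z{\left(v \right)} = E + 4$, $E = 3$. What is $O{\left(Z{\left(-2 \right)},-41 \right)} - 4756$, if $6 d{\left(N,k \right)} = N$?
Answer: $-4756$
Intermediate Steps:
$d{\left(N,k \right)} = \frac{N}{6}$
$Z{\left(v \right)} = 7$ ($Z{\left(v \right)} = 3 + 4 = 7$)
$O{\left(J,a \right)} = \frac{a \left(-7 + J\right)}{6}$ ($O{\left(J,a \right)} = \frac{a}{6} \left(-7 + J\right) = \frac{a \left(-7 + J\right)}{6}$)
$O{\left(Z{\left(-2 \right)},-41 \right)} - 4756 = \frac{1}{6} \left(-41\right) \left(-7 + 7\right) - 4756 = \frac{1}{6} \left(-41\right) 0 - 4756 = 0 - 4756 = -4756$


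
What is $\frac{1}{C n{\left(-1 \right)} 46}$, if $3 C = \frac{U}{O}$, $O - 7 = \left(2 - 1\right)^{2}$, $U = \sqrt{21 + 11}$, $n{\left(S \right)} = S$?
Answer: $- \frac{3 \sqrt{2}}{46} \approx -0.092231$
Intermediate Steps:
$U = 4 \sqrt{2}$ ($U = \sqrt{32} = 4 \sqrt{2} \approx 5.6569$)
$O = 8$ ($O = 7 + \left(2 - 1\right)^{2} = 7 + 1^{2} = 7 + 1 = 8$)
$C = \frac{\sqrt{2}}{6}$ ($C = \frac{4 \sqrt{2} \cdot \frac{1}{8}}{3} = \frac{\frac{1}{2} \sqrt{2}}{3} = \frac{\sqrt{2}}{6} \approx 0.2357$)
$\frac{1}{C n{\left(-1 \right)} 46} = \frac{1}{\frac{\sqrt{2}}{6} \left(-1\right) 46} = \frac{1}{- \frac{\sqrt{2}}{6} \cdot 46} = \frac{1}{\left(- \frac{23}{3}\right) \sqrt{2}} = - \frac{3 \sqrt{2}}{46}$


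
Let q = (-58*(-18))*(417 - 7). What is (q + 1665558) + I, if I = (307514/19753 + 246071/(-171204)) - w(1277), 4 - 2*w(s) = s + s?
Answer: 7084473821464669/3381792612 ≈ 2.0949e+6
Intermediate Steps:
w(s) = 2 - s (w(s) = 2 - (s + s)/2 = 2 - s)
I = 4359572566693/3381792612 (I = (307514/19753 + 246071/(-171204)) - (2 - 1*1277) = (307514*(1/19753) + 246071*(-1/171204)) - (2 - 1277) = (307514/19753 - 246071/171204) - 1*(-1275) = 47786986393/3381792612 + 1275 = 4359572566693/3381792612 ≈ 1289.1)
q = 428040 (q = 1044*410 = 428040)
(q + 1665558) + I = (428040 + 1665558) + 4359572566693/3381792612 = 2093598 + 4359572566693/3381792612 = 7084473821464669/3381792612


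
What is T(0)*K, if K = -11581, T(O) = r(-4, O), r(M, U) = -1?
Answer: 11581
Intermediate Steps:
T(O) = -1
T(0)*K = -1*(-11581) = 11581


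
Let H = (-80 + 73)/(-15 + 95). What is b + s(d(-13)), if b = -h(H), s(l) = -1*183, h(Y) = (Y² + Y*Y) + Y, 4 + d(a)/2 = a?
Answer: -585369/3200 ≈ -182.93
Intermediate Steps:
H = -7/80 ≈ -0.087500
d(a) = -8 + 2*a
h(Y) = Y + 2*Y² (h(Y) = (Y² + Y²) + Y = 2*Y² + Y = Y + 2*Y²)
s(l) = -183
b = 231/3200 (b = -(-7)*(1 + 2*(-7/80))/80 = -(-7)*(1 - 7/40)/80 = -(-7)*33/(80*40) = -1*(-231/3200) = 231/3200 ≈ 0.072188)
b + s(d(-13)) = 231/3200 - 183 = -585369/3200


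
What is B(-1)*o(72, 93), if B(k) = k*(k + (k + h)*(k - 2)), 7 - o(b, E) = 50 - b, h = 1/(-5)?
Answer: -377/5 ≈ -75.400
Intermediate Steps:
h = -⅕ (h = 1*(-⅕) = -⅕ ≈ -0.20000)
o(b, E) = -43 + b (o(b, E) = 7 - (50 - b) = 7 + (-50 + b) = -43 + b)
B(k) = k*(k + (-2 + k)*(-⅕ + k)) (B(k) = k*(k + (k - ⅕)*(k - 2)) = k*(k + (-⅕ + k)*(-2 + k)) = k*(k + (-2 + k)*(-⅕ + k)))
B(-1)*o(72, 93) = ((⅕)*(-1)*(2 - 6*(-1) + 5*(-1)²))*(-43 + 72) = ((⅕)*(-1)*(2 + 6 + 5*1))*29 = ((⅕)*(-1)*(2 + 6 + 5))*29 = ((⅕)*(-1)*13)*29 = -13/5*29 = -377/5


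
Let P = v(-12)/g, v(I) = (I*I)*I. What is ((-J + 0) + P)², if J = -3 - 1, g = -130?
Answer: 1263376/4225 ≈ 299.02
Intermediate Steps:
v(I) = I³ (v(I) = I²*I = I³)
J = -4
P = 864/65 (P = (-12)³/(-130) = -1728*(-1/130) = 864/65 ≈ 13.292)
((-J + 0) + P)² = ((-1*(-4) + 0) + 864/65)² = ((4 + 0) + 864/65)² = (4 + 864/65)² = (1124/65)² = 1263376/4225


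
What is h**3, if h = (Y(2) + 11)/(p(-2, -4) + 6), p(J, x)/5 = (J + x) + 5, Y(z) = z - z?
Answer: 1331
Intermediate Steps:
Y(z) = 0
p(J, x) = 25 + 5*J + 5*x (p(J, x) = 5*((J + x) + 5) = 5*(5 + J + x) = 25 + 5*J + 5*x)
h = 11 (h = (0 + 11)/((25 + 5*(-2) + 5*(-4)) + 6) = 11/((25 - 10 - 20) + 6) = 11/(-5 + 6) = 11/1 = 11*1 = 11)
h**3 = 11**3 = 1331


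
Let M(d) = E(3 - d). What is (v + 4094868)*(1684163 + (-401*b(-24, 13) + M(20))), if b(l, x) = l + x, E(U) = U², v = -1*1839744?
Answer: 3808595484012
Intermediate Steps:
v = -1839744
M(d) = (3 - d)²
(v + 4094868)*(1684163 + (-401*b(-24, 13) + M(20))) = (-1839744 + 4094868)*(1684163 + (-401*(-24 + 13) + (-3 + 20)²)) = 2255124*(1684163 + (-401*(-11) + 17²)) = 2255124*(1684163 + (4411 + 289)) = 2255124*(1684163 + 4700) = 2255124*1688863 = 3808595484012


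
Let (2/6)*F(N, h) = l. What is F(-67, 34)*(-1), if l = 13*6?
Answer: -234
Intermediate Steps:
l = 78
F(N, h) = 234 (F(N, h) = 3*78 = 234)
F(-67, 34)*(-1) = 234*(-1) = -234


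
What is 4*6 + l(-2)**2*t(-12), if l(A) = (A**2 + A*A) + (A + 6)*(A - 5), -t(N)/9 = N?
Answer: 43224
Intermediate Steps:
t(N) = -9*N
l(A) = 2*A**2 + (-5 + A)*(6 + A) (l(A) = (A**2 + A**2) + (6 + A)*(-5 + A) = 2*A**2 + (-5 + A)*(6 + A))
4*6 + l(-2)**2*t(-12) = 4*6 + (-30 - 2 + 3*(-2)**2)**2*(-9*(-12)) = 24 + (-30 - 2 + 3*4)**2*108 = 24 + (-30 - 2 + 12)**2*108 = 24 + (-20)**2*108 = 24 + 400*108 = 24 + 43200 = 43224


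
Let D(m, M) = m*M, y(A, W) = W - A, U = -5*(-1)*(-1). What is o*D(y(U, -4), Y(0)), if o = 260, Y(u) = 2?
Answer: 520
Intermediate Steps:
U = -5 (U = 5*(-1) = -5)
D(m, M) = M*m
o*D(y(U, -4), Y(0)) = 260*(2*(-4 - 1*(-5))) = 260*(2*(-4 + 5)) = 260*(2*1) = 260*2 = 520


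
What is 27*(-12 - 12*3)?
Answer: -1296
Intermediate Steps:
27*(-12 - 12*3) = 27*(-12 - 36) = 27*(-48) = -1296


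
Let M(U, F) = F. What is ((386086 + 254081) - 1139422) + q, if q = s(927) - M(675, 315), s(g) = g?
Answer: -498643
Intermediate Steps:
q = 612 (q = 927 - 1*315 = 927 - 315 = 612)
((386086 + 254081) - 1139422) + q = ((386086 + 254081) - 1139422) + 612 = (640167 - 1139422) + 612 = -499255 + 612 = -498643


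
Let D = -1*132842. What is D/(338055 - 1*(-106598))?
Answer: -132842/444653 ≈ -0.29875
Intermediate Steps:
D = -132842
D/(338055 - 1*(-106598)) = -132842/(338055 - 1*(-106598)) = -132842/(338055 + 106598) = -132842/444653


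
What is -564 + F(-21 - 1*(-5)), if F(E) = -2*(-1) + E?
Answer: -578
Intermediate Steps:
F(E) = 2 + E
-564 + F(-21 - 1*(-5)) = -564 + (2 + (-21 - 1*(-5))) = -564 + (2 + (-21 + 5)) = -564 + (2 - 16) = -564 - 14 = -578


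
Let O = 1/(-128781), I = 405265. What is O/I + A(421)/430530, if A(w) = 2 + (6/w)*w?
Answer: 13917434173/748984889129715 ≈ 1.8582e-5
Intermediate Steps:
A(w) = 8 (A(w) = 2 + 6 = 8)
O = -1/128781 ≈ -7.7651e-6
O/I + A(421)/430530 = -1/128781/405265 + 8/430530 = -1/128781*1/405265 + 8*(1/430530) = -1/52190431965 + 4/215265 = 13917434173/748984889129715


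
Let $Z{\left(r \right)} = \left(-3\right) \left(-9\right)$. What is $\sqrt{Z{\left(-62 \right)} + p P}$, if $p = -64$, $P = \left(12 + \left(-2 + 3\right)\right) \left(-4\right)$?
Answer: $\sqrt{3355} \approx 57.922$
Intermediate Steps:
$P = -52$ ($P = \left(12 + 1\right) \left(-4\right) = 13 \left(-4\right) = -52$)
$Z{\left(r \right)} = 27$
$\sqrt{Z{\left(-62 \right)} + p P} = \sqrt{27 - -3328} = \sqrt{27 + 3328} = \sqrt{3355}$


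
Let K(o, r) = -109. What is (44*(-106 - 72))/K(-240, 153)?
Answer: 7832/109 ≈ 71.853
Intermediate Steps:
(44*(-106 - 72))/K(-240, 153) = (44*(-106 - 72))/(-109) = (44*(-178))*(-1/109) = -7832*(-1/109) = 7832/109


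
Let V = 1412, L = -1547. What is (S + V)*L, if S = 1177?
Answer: -4005183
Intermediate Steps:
(S + V)*L = (1177 + 1412)*(-1547) = 2589*(-1547) = -4005183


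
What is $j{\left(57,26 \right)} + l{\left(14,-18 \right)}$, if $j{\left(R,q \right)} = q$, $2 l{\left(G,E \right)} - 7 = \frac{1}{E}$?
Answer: $\frac{1061}{36} \approx 29.472$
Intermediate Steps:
$l{\left(G,E \right)} = \frac{7}{2} + \frac{1}{2 E}$
$j{\left(57,26 \right)} + l{\left(14,-18 \right)} = 26 + \frac{1 + 7 \left(-18\right)}{2 \left(-18\right)} = 26 + \frac{1}{2} \left(- \frac{1}{18}\right) \left(1 - 126\right) = 26 + \frac{1}{2} \left(- \frac{1}{18}\right) \left(-125\right) = 26 + \frac{125}{36} = \frac{1061}{36}$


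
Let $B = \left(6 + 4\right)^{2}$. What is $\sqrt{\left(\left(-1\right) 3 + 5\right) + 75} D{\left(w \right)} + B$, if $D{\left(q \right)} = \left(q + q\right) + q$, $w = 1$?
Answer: $100 + 3 \sqrt{77} \approx 126.32$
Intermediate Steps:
$B = 100$ ($B = 10^{2} = 100$)
$D{\left(q \right)} = 3 q$ ($D{\left(q \right)} = 2 q + q = 3 q$)
$\sqrt{\left(\left(-1\right) 3 + 5\right) + 75} D{\left(w \right)} + B = \sqrt{\left(\left(-1\right) 3 + 5\right) + 75} \cdot 3 \cdot 1 + 100 = \sqrt{\left(-3 + 5\right) + 75} \cdot 3 + 100 = \sqrt{2 + 75} \cdot 3 + 100 = \sqrt{77} \cdot 3 + 100 = 3 \sqrt{77} + 100 = 100 + 3 \sqrt{77}$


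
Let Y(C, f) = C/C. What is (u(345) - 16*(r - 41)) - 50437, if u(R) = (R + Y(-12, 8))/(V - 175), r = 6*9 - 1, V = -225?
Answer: -10125973/200 ≈ -50630.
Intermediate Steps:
Y(C, f) = 1
r = 53 (r = 54 - 1 = 53)
u(R) = -1/400 - R/400 (u(R) = (R + 1)/(-225 - 175) = (1 + R)/(-400) = (1 + R)*(-1/400) = -1/400 - R/400)
(u(345) - 16*(r - 41)) - 50437 = ((-1/400 - 1/400*345) - 16*(53 - 41)) - 50437 = ((-1/400 - 69/80) - 16*12) - 50437 = (-173/200 - 192) - 50437 = -38573/200 - 50437 = -10125973/200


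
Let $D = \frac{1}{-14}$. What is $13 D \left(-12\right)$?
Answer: $\frac{78}{7} \approx 11.143$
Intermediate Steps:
$D = - \frac{1}{14} \approx -0.071429$
$13 D \left(-12\right) = 13 \left(- \frac{1}{14}\right) \left(-12\right) = \left(- \frac{13}{14}\right) \left(-12\right) = \frac{78}{7}$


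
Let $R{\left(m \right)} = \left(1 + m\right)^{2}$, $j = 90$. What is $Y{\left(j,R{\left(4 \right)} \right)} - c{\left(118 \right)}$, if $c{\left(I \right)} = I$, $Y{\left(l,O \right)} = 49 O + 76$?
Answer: $1183$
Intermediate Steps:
$Y{\left(l,O \right)} = 76 + 49 O$
$Y{\left(j,R{\left(4 \right)} \right)} - c{\left(118 \right)} = \left(76 + 49 \left(1 + 4\right)^{2}\right) - 118 = \left(76 + 49 \cdot 5^{2}\right) - 118 = \left(76 + 49 \cdot 25\right) - 118 = \left(76 + 1225\right) - 118 = 1301 - 118 = 1183$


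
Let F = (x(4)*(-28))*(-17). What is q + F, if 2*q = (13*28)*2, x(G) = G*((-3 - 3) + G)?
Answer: -3444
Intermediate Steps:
x(G) = G*(-6 + G)
F = -3808 (F = ((4*(-6 + 4))*(-28))*(-17) = ((4*(-2))*(-28))*(-17) = -8*(-28)*(-17) = 224*(-17) = -3808)
q = 364 (q = ((13*28)*2)/2 = (364*2)/2 = (1/2)*728 = 364)
q + F = 364 - 3808 = -3444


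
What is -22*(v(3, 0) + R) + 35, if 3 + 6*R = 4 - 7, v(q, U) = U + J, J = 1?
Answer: 35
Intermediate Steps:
v(q, U) = 1 + U (v(q, U) = U + 1 = 1 + U)
R = -1 (R = -½ + (4 - 7)/6 = -½ + (⅙)*(-3) = -½ - ½ = -1)
-22*(v(3, 0) + R) + 35 = -22*((1 + 0) - 1) + 35 = -22*(1 - 1) + 35 = -22*0 + 35 = 0 + 35 = 35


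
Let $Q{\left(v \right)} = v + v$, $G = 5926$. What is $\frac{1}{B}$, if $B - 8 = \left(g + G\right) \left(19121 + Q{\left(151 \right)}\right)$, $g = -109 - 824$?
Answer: $\frac{1}{96979047} \approx 1.0312 \cdot 10^{-8}$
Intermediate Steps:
$g = -933$ ($g = -109 - 824 = -933$)
$Q{\left(v \right)} = 2 v$
$B = 96979047$ ($B = 8 + \left(-933 + 5926\right) \left(19121 + 2 \cdot 151\right) = 8 + 4993 \left(19121 + 302\right) = 8 + 4993 \cdot 19423 = 8 + 96979039 = 96979047$)
$\frac{1}{B} = \frac{1}{96979047}$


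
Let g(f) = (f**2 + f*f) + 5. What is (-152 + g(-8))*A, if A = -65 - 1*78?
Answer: 2717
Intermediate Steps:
g(f) = 5 + 2*f**2 (g(f) = (f**2 + f**2) + 5 = 2*f**2 + 5 = 5 + 2*f**2)
A = -143 (A = -65 - 78 = -143)
(-152 + g(-8))*A = (-152 + (5 + 2*(-8)**2))*(-143) = (-152 + (5 + 2*64))*(-143) = (-152 + (5 + 128))*(-143) = (-152 + 133)*(-143) = -19*(-143) = 2717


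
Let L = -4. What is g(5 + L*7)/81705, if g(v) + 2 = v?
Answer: -5/16341 ≈ -0.00030598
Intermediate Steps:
g(v) = -2 + v
g(5 + L*7)/81705 = (-2 + (5 - 4*7))/81705 = (-2 + (5 - 28))*(1/81705) = (-2 - 23)*(1/81705) = -25*1/81705 = -5/16341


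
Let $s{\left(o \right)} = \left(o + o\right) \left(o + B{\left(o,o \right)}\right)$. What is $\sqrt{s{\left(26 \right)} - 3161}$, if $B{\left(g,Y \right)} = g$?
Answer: $i \sqrt{457} \approx 21.378 i$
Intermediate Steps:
$s{\left(o \right)} = 4 o^{2}$ ($s{\left(o \right)} = \left(o + o\right) \left(o + o\right) = 2 o 2 o = 4 o^{2}$)
$\sqrt{s{\left(26 \right)} - 3161} = \sqrt{4 \cdot 26^{2} - 3161} = \sqrt{4 \cdot 676 - 3161} = \sqrt{2704 - 3161} = \sqrt{-457} = i \sqrt{457}$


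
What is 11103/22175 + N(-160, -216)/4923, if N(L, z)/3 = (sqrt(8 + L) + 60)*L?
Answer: -64886659/12129725 - 320*I*sqrt(38)/1641 ≈ -5.3494 - 1.2021*I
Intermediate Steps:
N(L, z) = 3*L*(60 + sqrt(8 + L)) (N(L, z) = 3*((sqrt(8 + L) + 60)*L) = 3*((60 + sqrt(8 + L))*L) = 3*(L*(60 + sqrt(8 + L))) = 3*L*(60 + sqrt(8 + L)))
11103/22175 + N(-160, -216)/4923 = 11103/22175 + (3*(-160)*(60 + sqrt(8 - 160)))/4923 = 11103*(1/22175) + (3*(-160)*(60 + sqrt(-152)))*(1/4923) = 11103/22175 + (3*(-160)*(60 + 2*I*sqrt(38)))*(1/4923) = 11103/22175 + (-28800 - 960*I*sqrt(38))*(1/4923) = 11103/22175 + (-3200/547 - 320*I*sqrt(38)/1641) = -64886659/12129725 - 320*I*sqrt(38)/1641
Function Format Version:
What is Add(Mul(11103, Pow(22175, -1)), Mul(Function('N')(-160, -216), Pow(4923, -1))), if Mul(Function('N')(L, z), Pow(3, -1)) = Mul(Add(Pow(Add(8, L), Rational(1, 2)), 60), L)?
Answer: Add(Rational(-64886659, 12129725), Mul(Rational(-320, 1641), I, Pow(38, Rational(1, 2)))) ≈ Add(-5.3494, Mul(-1.2021, I))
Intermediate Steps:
Function('N')(L, z) = Mul(3, L, Add(60, Pow(Add(8, L), Rational(1, 2)))) (Function('N')(L, z) = Mul(3, Mul(Add(Pow(Add(8, L), Rational(1, 2)), 60), L)) = Mul(3, Mul(Add(60, Pow(Add(8, L), Rational(1, 2))), L)) = Mul(3, Mul(L, Add(60, Pow(Add(8, L), Rational(1, 2))))) = Mul(3, L, Add(60, Pow(Add(8, L), Rational(1, 2)))))
Add(Mul(11103, Pow(22175, -1)), Mul(Function('N')(-160, -216), Pow(4923, -1))) = Add(Mul(11103, Pow(22175, -1)), Mul(Mul(3, -160, Add(60, Pow(Add(8, -160), Rational(1, 2)))), Pow(4923, -1))) = Add(Mul(11103, Rational(1, 22175)), Mul(Mul(3, -160, Add(60, Pow(-152, Rational(1, 2)))), Rational(1, 4923))) = Add(Rational(11103, 22175), Mul(Mul(3, -160, Add(60, Mul(2, I, Pow(38, Rational(1, 2))))), Rational(1, 4923))) = Add(Rational(11103, 22175), Mul(Add(-28800, Mul(-960, I, Pow(38, Rational(1, 2)))), Rational(1, 4923))) = Add(Rational(11103, 22175), Add(Rational(-3200, 547), Mul(Rational(-320, 1641), I, Pow(38, Rational(1, 2))))) = Add(Rational(-64886659, 12129725), Mul(Rational(-320, 1641), I, Pow(38, Rational(1, 2))))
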